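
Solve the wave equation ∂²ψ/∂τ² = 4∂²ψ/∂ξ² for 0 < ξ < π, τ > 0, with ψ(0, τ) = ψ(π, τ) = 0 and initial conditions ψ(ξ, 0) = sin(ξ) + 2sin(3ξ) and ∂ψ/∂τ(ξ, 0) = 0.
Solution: Using separation of variables ψ = X(ξ)T(τ):
Eigenfunctions: sin(nξ), n = 1, 2, 3, ...
General solution: ψ(ξ, τ) = Σ [A_n cos(2n τ) + B_n sin(2n τ)] sin(nξ)
From ψ(ξ,0) = sin(ξ) + 2sin(3ξ): A_1=1, A_3=2. From ψ_τ(ξ,0) = 0: all B_n = 0.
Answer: ψ(ξ, τ) = sin(ξ)cos(2τ) + 2sin(3ξ)cos(6τ)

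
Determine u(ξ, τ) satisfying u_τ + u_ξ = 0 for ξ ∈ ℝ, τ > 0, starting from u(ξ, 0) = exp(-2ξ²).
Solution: By method of characteristics (waves move right with speed 1):
Along characteristics ξ - τ = const, u is constant, so u(ξ,τ) = f(ξ - τ) with f = u(·, 0).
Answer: u(ξ, τ) = exp(-2(ξ - τ)²)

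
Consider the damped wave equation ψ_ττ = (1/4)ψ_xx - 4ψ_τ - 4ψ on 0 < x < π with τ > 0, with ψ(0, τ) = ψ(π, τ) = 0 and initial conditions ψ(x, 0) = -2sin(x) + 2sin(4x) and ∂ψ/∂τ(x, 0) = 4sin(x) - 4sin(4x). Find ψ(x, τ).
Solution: Substitute ψ = exp(-2τ)u, i.e. u = exp(2τ)ψ.
By the product rule, ψ_τ = exp(-2τ)(u_τ - 2u), ψ_ττ = exp(-2τ)(u_ττ - 4u_τ + 4u), ψ_xx = exp(-2τ)u_xx.
Substituting into the PDE and dividing by exp(-2τ): u_ττ - 4u_τ + 4u = (1/4)u_xx - 4(u_τ - 2u) - 4u.
The lower-order terms cancel, leaving the standard wave equation u_ττ = (1/4)u_xx.
Initial data for u: u(x,0) = ψ(x,0) = -2sin(x) + 2sin(4x); u_τ(x,0) = ψ_τ(x,0) + 2ψ(x,0) = 0. The boundary conditions carry over: u(0,τ) = u(π,τ) = 0.
Solve for u:
  Using separation of variables u = X(x)T(τ):
  Eigenfunctions: sin(nx), n = 1, 2, 3, ...
  General solution: u(x, τ) = Σ [A_n cos(n τ/2) + B_n sin(n τ/2)] sin(nx)
  From u(x,0) = -2sin(x) + 2sin(4x): A_1=-2, A_4=2. From u_τ(x,0) = 0: all B_n = 0.
Hence u(x,τ) = -2sin(x)cos(τ/2) + 2sin(4x)cos(2τ).
Transform back: ψ(x,τ) = exp(-2τ)u(x,τ).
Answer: ψ(x, τ) = -2exp(-2τ)sin(x)cos(τ/2) + 2exp(-2τ)sin(4x)cos(2τ)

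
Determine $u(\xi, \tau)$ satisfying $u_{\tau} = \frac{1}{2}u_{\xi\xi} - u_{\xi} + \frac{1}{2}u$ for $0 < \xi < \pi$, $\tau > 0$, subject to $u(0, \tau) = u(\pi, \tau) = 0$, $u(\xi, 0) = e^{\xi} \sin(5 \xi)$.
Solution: Substitute $u = e^{\xi}w$, i.e. $w = e^{-\xi}u$.
By the product rule, $u_{\xi} = e^{\xi}(w_{\xi} + w)$, $u_{\xi\xi} = e^{\xi}(w_{\xi\xi} + 2w_{\xi} + w)$, $u_{\tau} = e^{\xi}w_{\tau}$.
Substituting into the PDE and dividing by $e^{\xi}$: $w_{\tau} = \frac{1}{2}(w_{\xi\xi} + 2w_{\xi} + w) - (w_{\xi} + w) + \frac{1}{2}w$.
The lower-order terms cancel, leaving the standard heat equation $w_{\tau} = \frac{1}{2}w_{\xi\xi}$.
Initial data for $w$: $w(\xi,0) = e^{-\xi}u(\xi,0) = \sin(5 \xi)$. The boundary conditions carry over: $w(0,\tau) = w(\pi,\tau) = 0$.
Solve for $w$:
  Using separation of variables $w = X(\xi)T(\tau)$:
  Eigenfunctions: $\sin(n\xi)$, $n = 1, 2, 3, \ldots$
  General solution: $w(\xi, \tau) = \sum c_n \sin(n\xi) e^{-n^2 \tau/2}$
  Matching $w(\xi,0) = \sin(5 \xi)$ term by term: $c_5=1$.
Hence $w(\xi,\tau) = e^{-25 \tau/2} \sin(5 \xi)$.
Transform back: $u(\xi,\tau) = e^{\xi}w(\xi,\tau)$.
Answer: $u(\xi, \tau) = e^{-25 \tau/2} e^{\xi} \sin(5 \xi)$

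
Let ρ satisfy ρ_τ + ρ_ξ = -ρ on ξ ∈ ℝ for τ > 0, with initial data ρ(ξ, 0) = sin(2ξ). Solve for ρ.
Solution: Substitute ρ = exp(-τ)u, i.e. u = exp(τ)ρ.
By the product rule, ρ_τ = exp(-τ)(u_τ - u), ρ_ξ = exp(-τ)u_ξ.
Substituting into the PDE and dividing by exp(-τ): u_τ - u + u_ξ = -u.
The lower-order terms cancel, leaving the standard advection equation u_τ + u_ξ = 0.
Initial data for u: u(ξ,0) = ρ(ξ,0) = sin(2ξ).
Solve for u:
  By method of characteristics (waves move right with speed 1):
  Along characteristics ξ - τ = const, u is constant, so u(ξ,τ) = f(ξ - τ) with f = u(·, 0).
Hence u(ξ,τ) = sin(2ξ - 2τ).
Transform back: ρ(ξ,τ) = exp(-τ)u(ξ,τ).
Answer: ρ(ξ, τ) = exp(-τ)sin(2ξ - 2τ)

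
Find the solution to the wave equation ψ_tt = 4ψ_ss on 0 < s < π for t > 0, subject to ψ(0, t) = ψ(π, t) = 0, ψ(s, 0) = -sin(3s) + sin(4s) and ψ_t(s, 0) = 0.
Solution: Using separation of variables ψ = X(s)T(t):
Eigenfunctions: sin(ns), n = 1, 2, 3, ...
General solution: ψ(s, t) = Σ [A_n cos(2n t) + B_n sin(2n t)] sin(ns)
From ψ(s,0) = -sin(3s) + sin(4s): A_3=-1, A_4=1. From ψ_t(s,0) = 0: all B_n = 0.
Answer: ψ(s, t) = -sin(3s)cos(6t) + sin(4s)cos(8t)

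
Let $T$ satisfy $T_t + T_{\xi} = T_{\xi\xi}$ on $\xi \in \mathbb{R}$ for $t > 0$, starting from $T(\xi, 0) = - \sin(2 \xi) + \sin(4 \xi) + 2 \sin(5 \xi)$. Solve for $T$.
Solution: Change to a moving frame: let $\eta = \xi - t$, $\sigma = t$ and write $T(\xi,t) = u(\eta,\sigma)$.
By the chain rule $T_t = u_{\sigma} - u_{\eta}$, $T_{\xi} = u_{\eta}$, $T_{\xi\xi} = u_{\eta\eta}$.
Then $T_t + T_{\xi} = u_{\sigma}$: the advection term cancels and the PDE becomes the heat equation $u_{\sigma} = u_{\eta\eta}$ on $\eta \in \mathbb{R}$.
Initial data: $u(\eta,0) = T(\eta,0) = - \sin(2 \eta) + \sin(4 \eta) + 2 \sin(5 \eta)$.
On $\eta \in \mathbb{R}$ each mode satisfies $(\sin(n\eta))'' = -n^2 \sin(n\eta)$, so $e^{-n^2\sigma} \sin(n\eta)$ solves the heat equation; by superposition $u(\eta,\sigma) = \sum c_n e^{-n^2\sigma} \sin(n\eta)$.
Reading off the coefficients: $c_2=-1, c_4=1, c_5=2$, so $u(\eta,\sigma) = - e^{-4 \sigma} \sin(2 \eta) + e^{-16 \sigma} \sin(4 \eta) + 2 e^{-25 \sigma} \sin(5 \eta)$.
Substituting back $\eta = \xi - t$, $\sigma = t$: $T(\xi,t) = u(\xi - t, t)$.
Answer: $T(\xi, t) = - e^{-4 t} \sin(2 \xi - 2 t) + e^{-16 t} \sin(4 \xi - 4 t) + 2 e^{-25 t} \sin(5 \xi - 5 t)$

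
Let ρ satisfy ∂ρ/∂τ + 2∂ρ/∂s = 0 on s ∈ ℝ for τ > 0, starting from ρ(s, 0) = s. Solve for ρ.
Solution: By characteristics (ds/dτ = 2), ρ(s,τ) = f(s - 2τ) with f = ρ(·, 0).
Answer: ρ(s, τ) = s - 2τ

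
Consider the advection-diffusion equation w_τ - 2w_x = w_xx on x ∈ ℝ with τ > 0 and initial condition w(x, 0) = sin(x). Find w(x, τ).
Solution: Moving frame: η = x + 2τ, σ = τ, w = u(η,σ), so w_τ = u_σ + 2u_η and w_xx = u_ηη.
Hence w_τ - 2w_x = u_σ and the PDE becomes the heat equation u_σ = u_ηη on η ∈ ℝ.
Initial data: u(η,0) = w(η,0) = sin(η). Each mode sin(nη) decays as exp(-n²σ) on ℝ, so u(η,σ) = Σ c_n exp(-n²σ) sin(nη) with c_1=1: u(η,σ) = exp(-σ)sin(η).
Substituting back: w(x,τ) = u(x + 2τ, τ).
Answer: w(x, τ) = exp(-τ)sin(x + 2τ)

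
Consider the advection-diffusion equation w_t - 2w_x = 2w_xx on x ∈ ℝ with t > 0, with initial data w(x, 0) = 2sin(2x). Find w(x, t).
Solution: Change to a moving frame: let η = x + 2t, σ = t and write w(x,t) = u(η,σ).
By the chain rule w_t = u_σ + 2u_η, w_x = u_η, w_xx = u_ηη.
Then w_t - 2w_x = u_σ: the advection term cancels and the PDE becomes the heat equation u_σ = 2u_ηη on η ∈ ℝ.
Initial data: u(η,0) = w(η,0) = 2sin(2η).
On η ∈ ℝ each mode satisfies (sin(nη))″ = -n² sin(nη), so exp(-2n²σ) sin(nη) solves the heat equation; by superposition u(η,σ) = Σ c_n exp(-2n²σ) sin(nη).
Reading off the coefficients: c_2=2, so u(η,σ) = 2exp(-8σ)sin(2η).
Substituting back η = x + 2t, σ = t: w(x,t) = u(x + 2t, t).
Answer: w(x, t) = 2exp(-8t)sin(4t + 2x)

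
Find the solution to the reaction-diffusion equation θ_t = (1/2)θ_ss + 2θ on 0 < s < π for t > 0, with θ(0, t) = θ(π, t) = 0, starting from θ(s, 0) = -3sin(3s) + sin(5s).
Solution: Substitute θ = exp(2t)u, i.e. u = exp(-2t)θ.
By the product rule, θ_t = exp(2t)(u_t + 2u), θ_ss = exp(2t)u_ss.
Substituting into the PDE and dividing by exp(2t): u_t + 2u = (1/2)u_ss + 2u.
The lower-order terms cancel, leaving the standard heat equation u_t = (1/2)u_ss.
Initial data for u: u(s,0) = θ(s,0) = -3sin(3s) + sin(5s). The boundary conditions carry over: u(0,t) = u(π,t) = 0.
Solve for u:
  Using separation of variables u = X(s)G(t):
  Eigenfunctions: sin(ns), n = 1, 2, 3, ...
  General solution: u(s, t) = Σ c_n sin(ns) exp(-n² t/2)
  Matching u(s,0) = -3sin(3s) + sin(5s) term by term: c_3=-3, c_5=1.
Hence u(s,t) = -3exp(-9t/2)sin(3s) + exp(-25t/2)sin(5s).
Transform back: θ(s,t) = exp(2t)u(s,t).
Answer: θ(s, t) = -3exp(-5t/2)sin(3s) + exp(-21t/2)sin(5s)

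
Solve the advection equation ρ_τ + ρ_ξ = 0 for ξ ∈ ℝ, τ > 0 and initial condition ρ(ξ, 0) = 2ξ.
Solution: By method of characteristics (waves move right with speed 1):
Along characteristics ξ - τ = const, ρ is constant, so ρ(ξ,τ) = f(ξ - τ) with f = ρ(·, 0).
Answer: ρ(ξ, τ) = 2ξ - 2τ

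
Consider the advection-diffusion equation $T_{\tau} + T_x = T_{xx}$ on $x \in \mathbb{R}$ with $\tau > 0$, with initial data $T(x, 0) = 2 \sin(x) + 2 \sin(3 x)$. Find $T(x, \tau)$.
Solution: Moving frame: $\eta = x - \tau$, $\sigma = \tau$, $T = u(\eta,\sigma)$, so $T_{\tau} = u_{\sigma} - u_{\eta}$ and $T_{xx} = u_{\eta\eta}$.
Hence $T_{\tau} + T_x = u_{\sigma}$ and the PDE becomes the heat equation $u_{\sigma} = u_{\eta\eta}$ on $\eta \in \mathbb{R}$.
Initial data: $u(\eta,0) = T(\eta,0) = 2 \sin(\eta) + 2 \sin(3 \eta)$. Each mode $\sin(n\eta)$ decays as $e^{-n^2\sigma}$ on $\mathbb{R}$, so $u(\eta,\sigma) = \sum c_n e^{-n^2\sigma} \sin(n\eta)$ with $c_1=2, c_3=2$: $u(\eta,\sigma) = 2 e^{-\sigma} \sin(\eta) + 2 e^{-9 \sigma} \sin(3 \eta)$.
Substituting back: $T(x,\tau) = u(x - \tau, \tau)$.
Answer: $T(x, \tau) = -2 e^{-\tau} \sin(\tau - x) - 2 e^{-9 \tau} \sin(3 \tau - 3 x)$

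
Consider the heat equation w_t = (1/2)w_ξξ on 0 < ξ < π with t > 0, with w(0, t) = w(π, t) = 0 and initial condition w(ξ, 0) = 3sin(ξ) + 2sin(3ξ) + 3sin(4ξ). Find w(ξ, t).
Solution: Separating variables: w = Σ c_n exp(-n²t/2) sin(nξ). From w(ξ,0) = 3sin(ξ) + 2sin(3ξ) + 3sin(4ξ): c_1=3, c_3=2, c_4=3.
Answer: w(ξ, t) = 3exp(-8t)sin(4ξ) + 3exp(-t/2)sin(ξ) + 2exp(-9t/2)sin(3ξ)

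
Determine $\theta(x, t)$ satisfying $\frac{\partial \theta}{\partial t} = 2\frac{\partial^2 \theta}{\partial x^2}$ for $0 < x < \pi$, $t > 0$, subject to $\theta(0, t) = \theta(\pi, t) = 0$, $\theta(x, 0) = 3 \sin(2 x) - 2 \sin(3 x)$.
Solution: Separating variables: $\theta = \sum c_n e^{-2n^2t} \sin(nx)$. From $\theta(x,0) = 3 \sin(2 x) - 2 \sin(3 x)$: $c_2=3, c_3=-2$.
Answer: $\theta(x, t) = 3 e^{-8 t} \sin(2 x) - 2 e^{-18 t} \sin(3 x)$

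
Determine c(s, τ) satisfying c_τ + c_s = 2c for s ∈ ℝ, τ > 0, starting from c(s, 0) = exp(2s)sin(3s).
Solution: Substitute c = exp(2s)u.
Then c_s = exp(2s)(u_s + 2u), c_τ = exp(2s)u_τ; substituting and dividing by exp(2s), the lower-order terms cancel: u_τ + u_s = 0 (standard advection equation).
Data for u: u(s,0) = exp(-2s)c(s,0) = sin(3s).
By characteristics (ds/dτ = 1), u(s,τ) = f(s - τ) with f = u(·, 0).
So u(s,τ) = sin(3s - 3τ), and c(s,τ) = exp(2s)u(s,τ).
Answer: c(s, τ) = exp(2s)sin(3s - 3τ)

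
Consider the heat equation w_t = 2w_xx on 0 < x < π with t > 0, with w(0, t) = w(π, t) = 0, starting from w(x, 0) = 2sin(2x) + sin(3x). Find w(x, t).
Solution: Using separation of variables w = X(x)T(t):
Eigenfunctions: sin(nx), n = 1, 2, 3, ...
General solution: w(x, t) = Σ c_n sin(nx) exp(-2n² t)
Matching w(x,0) = 2sin(2x) + sin(3x) term by term: c_2=2, c_3=1.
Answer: w(x, t) = 2exp(-8t)sin(2x) + exp(-18t)sin(3x)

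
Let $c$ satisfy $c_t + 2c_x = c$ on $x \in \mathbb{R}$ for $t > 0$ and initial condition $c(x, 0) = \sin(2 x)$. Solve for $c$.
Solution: Substitute $c = e^{t}u$, i.e. $u = e^{-t}c$.
By the product rule, $c_t = e^{t}(u_t + u)$, $c_x = e^{t}u_x$.
Substituting into the PDE and dividing by $e^{t}$: $u_t + u + 2u_x = u$.
The lower-order terms cancel, leaving the standard advection equation $u_t + 2u_x = 0$.
Initial data for $u$: $u(x,0) = c(x,0) = \sin(2 x)$.
Solve for $u$:
  By method of characteristics (waves move right with speed 2):
  Along characteristics $x - 2t =$ const, $u$ is constant, so $u(x,t) = f(x - 2t)$ with $f = u( \cdot , 0)$.
Hence $u(x,t) = - \sin(4 t - 2 x)$.
Transform back: $c(x,t) = e^{t}u(x,t)$.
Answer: $c(x, t) = - e^{t} \sin(4 t - 2 x)$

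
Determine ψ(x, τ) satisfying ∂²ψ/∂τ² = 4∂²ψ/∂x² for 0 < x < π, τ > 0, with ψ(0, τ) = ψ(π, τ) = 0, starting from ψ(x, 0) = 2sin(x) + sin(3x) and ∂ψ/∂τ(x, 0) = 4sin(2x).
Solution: Separating variables: ψ = Σ [A_n cos(ω_n τ) + B_n sin(ω_n τ)] sin(nx), ω_n = 2n. From ICs (B_n = velocity coefficient / ω_n): A_1=2, A_3=1, B_2=1.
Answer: ψ(x, τ) = 2sin(x)cos(2τ) + sin(2x)sin(4τ) + sin(3x)cos(6τ)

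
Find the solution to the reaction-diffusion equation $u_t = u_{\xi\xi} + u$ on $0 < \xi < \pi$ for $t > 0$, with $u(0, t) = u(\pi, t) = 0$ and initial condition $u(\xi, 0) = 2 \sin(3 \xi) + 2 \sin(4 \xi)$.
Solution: Substitute $u = e^{t}w$, i.e. $w = e^{-t}u$.
By the product rule, $u_t = e^{t}(w_t + w)$, $u_{\xi\xi} = e^{t}w_{\xi\xi}$.
Substituting into the PDE and dividing by $e^{t}$: $w_t + w = w_{\xi\xi} + w$.
The lower-order terms cancel, leaving the standard heat equation $w_t = w_{\xi\xi}$.
Initial data for $w$: $w(\xi,0) = u(\xi,0) = 2 \sin(3 \xi) + 2 \sin(4 \xi)$. The boundary conditions carry over: $w(0,t) = w(\pi,t) = 0$.
Solve for $w$:
  Using separation of variables $w = X(\xi)T(t)$:
  Eigenfunctions: $\sin(n\xi)$, $n = 1, 2, 3, \ldots$
  General solution: $w(\xi, t) = \sum c_n \sin(n\xi) e^{-n^2 t}$
  Matching $w(\xi,0) = 2 \sin(3 \xi) + 2 \sin(4 \xi)$ term by term: $c_3=2, c_4=2$.
Hence $w(\xi,t) = 2 e^{-9 t} \sin(3 \xi) + 2 e^{-16 t} \sin(4 \xi)$.
Transform back: $u(\xi,t) = e^{t}w(\xi,t)$.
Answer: $u(\xi, t) = 2 e^{-8 t} \sin(3 \xi) + 2 e^{-15 t} \sin(4 \xi)$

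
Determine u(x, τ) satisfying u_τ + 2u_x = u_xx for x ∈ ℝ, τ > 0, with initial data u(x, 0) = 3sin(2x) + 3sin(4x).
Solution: Moving frame: η = x - 2τ, σ = τ, u = w(η,σ), so u_τ = w_σ - 2w_η and u_xx = w_ηη.
Hence u_τ + 2u_x = w_σ and the PDE becomes the heat equation w_σ = w_ηη on η ∈ ℝ.
Initial data: w(η,0) = u(η,0) = 3sin(2η) + 3sin(4η). Each mode sin(nη) decays as exp(-n²σ) on ℝ, so w(η,σ) = Σ c_n exp(-n²σ) sin(nη) with c_2=3, c_4=3: w(η,σ) = 3exp(-4σ)sin(2η) + 3exp(-16σ)sin(4η).
Substituting back: u(x,τ) = w(x - 2τ, τ).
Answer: u(x, τ) = 3exp(-4τ)sin(2x - 4τ) + 3exp(-16τ)sin(4x - 8τ)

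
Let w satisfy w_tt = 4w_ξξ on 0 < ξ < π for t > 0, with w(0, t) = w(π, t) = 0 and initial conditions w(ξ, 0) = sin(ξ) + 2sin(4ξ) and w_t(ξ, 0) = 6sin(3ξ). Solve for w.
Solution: Using separation of variables w = X(ξ)T(t):
Eigenfunctions: sin(nξ), n = 1, 2, 3, ...
General solution: w(ξ, t) = Σ [A_n cos(2n t) + B_n sin(2n t)] sin(nξ)
From w(ξ,0) = sin(ξ) + 2sin(4ξ): A_1=1, A_4=2. From w_t(ξ,0) = 6sin(3ξ), using w_t(ξ,0) = Σ ω_n B_n sin(nξ) with ω_n = 2n: B_3 = 6/6 = 1.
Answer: w(ξ, t) = sin(6t)sin(3ξ) + sin(ξ)cos(2t) + 2sin(4ξ)cos(8t)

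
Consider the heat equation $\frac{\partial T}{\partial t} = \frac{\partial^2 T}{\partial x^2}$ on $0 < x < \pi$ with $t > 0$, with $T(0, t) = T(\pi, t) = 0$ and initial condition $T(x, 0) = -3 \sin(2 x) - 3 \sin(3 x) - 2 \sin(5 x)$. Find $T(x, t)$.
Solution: Using separation of variables $T = X(x)G(t)$:
Eigenfunctions: $\sin(nx)$, $n = 1, 2, 3, \ldots$
General solution: $T(x, t) = \sum c_n \sin(nx) e^{-n^2 t}$
Matching $T(x,0) = -3 \sin(2 x) - 3 \sin(3 x) - 2 \sin(5 x)$ term by term: $c_2=-3, c_3=-3, c_5=-2$.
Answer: $T(x, t) = -3 e^{-4 t} \sin(2 x) - 3 e^{-9 t} \sin(3 x) - 2 e^{-25 t} \sin(5 x)$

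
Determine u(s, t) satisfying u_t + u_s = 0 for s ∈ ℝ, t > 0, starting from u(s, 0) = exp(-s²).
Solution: By method of characteristics (waves move right with speed 1):
Along characteristics s - t = const, u is constant, so u(s,t) = f(s - t) with f = u(·, 0).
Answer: u(s, t) = exp(-(s - t)²)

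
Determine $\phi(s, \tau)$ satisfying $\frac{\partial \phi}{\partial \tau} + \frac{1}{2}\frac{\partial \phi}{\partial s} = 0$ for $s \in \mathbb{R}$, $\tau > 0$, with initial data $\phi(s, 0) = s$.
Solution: By characteristics ($ds/d\tau = 1/2$), $\phi(s,\tau) = f(s - \frac{1}{2}\tau)$ with $f = \phi( \cdot , 0)$.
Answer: $\phi(s, \tau) = -\frac{1}{2} \tau + s$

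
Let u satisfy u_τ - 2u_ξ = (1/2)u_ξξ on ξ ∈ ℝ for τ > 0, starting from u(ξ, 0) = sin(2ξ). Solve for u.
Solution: Moving frame: η = ξ + 2τ, σ = τ, u = w(η,σ), so u_τ = w_σ + 2w_η and u_ξξ = w_ηη.
Hence u_τ - 2u_ξ = w_σ and the PDE becomes the heat equation w_σ = (1/2)w_ηη on η ∈ ℝ.
Initial data: w(η,0) = u(η,0) = sin(2η). Each mode sin(nη) decays as exp(-n²σ/2) on ℝ, so w(η,σ) = Σ c_n exp(-n²σ/2) sin(nη) with c_2=1: w(η,σ) = exp(-2σ)sin(2η).
Substituting back: u(ξ,τ) = w(ξ + 2τ, τ).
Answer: u(ξ, τ) = exp(-2τ)sin(2ξ + 4τ)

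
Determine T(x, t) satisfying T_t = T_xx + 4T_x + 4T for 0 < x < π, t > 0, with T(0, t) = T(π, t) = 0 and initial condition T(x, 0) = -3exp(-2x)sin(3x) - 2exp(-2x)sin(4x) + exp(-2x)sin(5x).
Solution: Substitute T = exp(-2x)u, i.e. u = exp(2x)T.
By the product rule, T_x = exp(-2x)(u_x - 2u), T_xx = exp(-2x)(u_xx - 4u_x + 4u), T_t = exp(-2x)u_t.
Substituting into the PDE and dividing by exp(-2x): u_t = (u_xx - 4u_x + 4u) + 4(u_x - 2u) + 4u.
The lower-order terms cancel, leaving the standard heat equation u_t = u_xx.
Initial data for u: u(x,0) = exp(2x)T(x,0) = -3sin(3x) - 2sin(4x) + sin(5x). The boundary conditions carry over: u(0,t) = u(π,t) = 0.
Solve for u:
  Using separation of variables u = X(x)G(t):
  Eigenfunctions: sin(nx), n = 1, 2, 3, ...
  General solution: u(x, t) = Σ c_n sin(nx) exp(-n² t)
  Matching u(x,0) = -3sin(3x) - 2sin(4x) + sin(5x) term by term: c_3=-3, c_4=-2, c_5=1.
Hence u(x,t) = -3exp(-9t)sin(3x) - 2exp(-16t)sin(4x) + exp(-25t)sin(5x).
Transform back: T(x,t) = exp(-2x)u(x,t).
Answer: T(x, t) = -3exp(-9t)exp(-2x)sin(3x) - 2exp(-16t)exp(-2x)sin(4x) + exp(-25t)exp(-2x)sin(5x)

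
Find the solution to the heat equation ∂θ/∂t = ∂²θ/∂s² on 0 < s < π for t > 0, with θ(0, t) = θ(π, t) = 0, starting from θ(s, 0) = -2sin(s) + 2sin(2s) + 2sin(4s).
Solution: Separating variables: θ = Σ c_n exp(-n²t) sin(ns). From θ(s,0) = -2sin(s) + 2sin(2s) + 2sin(4s): c_1=-2, c_2=2, c_4=2.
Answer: θ(s, t) = -2exp(-t)sin(s) + 2exp(-4t)sin(2s) + 2exp(-16t)sin(4s)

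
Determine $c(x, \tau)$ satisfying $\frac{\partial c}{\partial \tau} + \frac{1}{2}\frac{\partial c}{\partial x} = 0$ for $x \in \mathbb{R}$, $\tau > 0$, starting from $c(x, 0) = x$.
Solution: By method of characteristics (waves move right with speed 1/2):
Along characteristics $x - \frac{1}{2}\tau =$ const, $c$ is constant, so $c(x,\tau) = f(x - \frac{1}{2}\tau)$ with $f = c( \cdot , 0)$.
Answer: $c(x, \tau) = -\frac{1}{2} \tau + x$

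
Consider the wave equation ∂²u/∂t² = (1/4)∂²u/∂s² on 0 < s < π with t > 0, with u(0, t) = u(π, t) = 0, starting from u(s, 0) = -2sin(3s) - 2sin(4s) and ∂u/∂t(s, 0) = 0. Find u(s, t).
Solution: Separating variables: u = Σ [A_n cos(ω_n t) + B_n sin(ω_n t)] sin(ns), ω_n = n/2. From ICs: A_3=-2, A_4=-2.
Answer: u(s, t) = -2sin(3s)cos(3t/2) - 2sin(4s)cos(2t)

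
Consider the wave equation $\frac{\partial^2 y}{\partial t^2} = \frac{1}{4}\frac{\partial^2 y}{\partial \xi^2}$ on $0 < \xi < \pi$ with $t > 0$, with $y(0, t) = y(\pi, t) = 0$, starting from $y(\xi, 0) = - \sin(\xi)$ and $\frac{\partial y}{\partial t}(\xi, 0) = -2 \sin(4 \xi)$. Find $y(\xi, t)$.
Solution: Using separation of variables $y = X(\xi)T(t)$:
Eigenfunctions: $\sin(n\xi)$, $n = 1, 2, 3, \ldots$
General solution: $y(\xi, t) = \sum [A_n \cos(n t/2) + B_n \sin(n t/2)] \sin(n\xi)$
From $y(\xi,0) = - \sin(\xi)$: $A_1=-1$. From $y_t(\xi,0) = -2 \sin(4 \xi)$, using $y_t(\xi,0) = \sum \omega_n B_n \sin(n\xi)$ with $\omega_n = n/2$: $B_4 = (-2)/2 = -1$.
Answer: $y(\xi, t) = - \sin(\xi) \cos(t/2) -  \sin(4 \xi) \sin(2 t)$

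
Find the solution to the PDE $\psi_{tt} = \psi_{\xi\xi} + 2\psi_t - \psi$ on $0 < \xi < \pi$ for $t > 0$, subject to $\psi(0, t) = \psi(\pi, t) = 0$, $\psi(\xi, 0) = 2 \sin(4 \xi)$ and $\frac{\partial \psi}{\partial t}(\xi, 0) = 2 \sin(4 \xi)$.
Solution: Substitute $\psi = e^{t}u$, i.e. $u = e^{-t}\psi$.
By the product rule, $\psi_t = e^{t}(u_t + u)$, $\psi_{tt} = e^{t}(u_{tt} + 2u_t + u)$, $\psi_{\xi\xi} = e^{t}u_{\xi\xi}$.
Substituting into the PDE and dividing by $e^{t}$: $u_{tt} + 2u_t + u = u_{\xi\xi} + 2(u_t + u) - u$.
The lower-order terms cancel, leaving the standard wave equation $u_{tt} = u_{\xi\xi}$.
Initial data for $u$: $u(\xi,0) = \psi(\xi,0) = 2 \sin(4 \xi)$; $u_t(\xi,0) = \psi_t(\xi,0) - \psi(\xi,0) = 0$. The boundary conditions carry over: $u(0,t) = u(\pi,t) = 0$.
Solve for $u$:
  Using separation of variables $u = X(\xi)T(t)$:
  Eigenfunctions: $\sin(n\xi)$, $n = 1, 2, 3, \ldots$
  General solution: $u(\xi, t) = \sum [A_n \cos(n t) + B_n \sin(n t)] \sin(n\xi)$
  From $u(\xi,0) = 2 \sin(4 \xi)$: $A_4=2$. From $u_t(\xi,0) = 0$: all $B_n = 0$.
Hence $u(\xi,t) = 2 \sin(4 \xi) \cos(4 t)$.
Transform back: $\psi(\xi,t) = e^{t}u(\xi,t)$.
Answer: $\psi(\xi, t) = 2 e^{t} \sin(4 \xi) \cos(4 t)$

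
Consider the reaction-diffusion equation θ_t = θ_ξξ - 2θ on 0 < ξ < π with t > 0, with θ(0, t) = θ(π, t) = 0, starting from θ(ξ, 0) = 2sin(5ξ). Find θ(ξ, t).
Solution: Substitute θ = exp(-2t)u, i.e. u = exp(2t)θ.
By the product rule, θ_t = exp(-2t)(u_t - 2u), θ_ξξ = exp(-2t)u_ξξ.
Substituting into the PDE and dividing by exp(-2t): u_t - 2u = u_ξξ - 2u.
The lower-order terms cancel, leaving the standard heat equation u_t = u_ξξ.
Initial data for u: u(ξ,0) = θ(ξ,0) = 2sin(5ξ). The boundary conditions carry over: u(0,t) = u(π,t) = 0.
Solve for u:
  Using separation of variables u = X(ξ)G(t):
  Eigenfunctions: sin(nξ), n = 1, 2, 3, ...
  General solution: u(ξ, t) = Σ c_n sin(nξ) exp(-n² t)
  Matching u(ξ,0) = 2sin(5ξ) term by term: c_5=2.
Hence u(ξ,t) = 2exp(-25t)sin(5ξ).
Transform back: θ(ξ,t) = exp(-2t)u(ξ,t).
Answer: θ(ξ, t) = 2exp(-27t)sin(5ξ)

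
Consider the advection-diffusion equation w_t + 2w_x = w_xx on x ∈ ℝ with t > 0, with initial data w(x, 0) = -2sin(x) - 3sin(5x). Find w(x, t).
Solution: Change to a moving frame: let η = x - 2t, σ = t and write w(x,t) = u(η,σ).
By the chain rule w_t = u_σ - 2u_η, w_x = u_η, w_xx = u_ηη.
Then w_t + 2w_x = u_σ: the advection term cancels and the PDE becomes the heat equation u_σ = u_ηη on η ∈ ℝ.
Initial data: u(η,0) = w(η,0) = -2sin(η) - 3sin(5η).
On η ∈ ℝ each mode satisfies (sin(nη))″ = -n² sin(nη), so exp(-n²σ) sin(nη) solves the heat equation; by superposition u(η,σ) = Σ c_n exp(-n²σ) sin(nη).
Reading off the coefficients: c_1=-2, c_5=-3, so u(η,σ) = -2exp(-σ)sin(η) - 3exp(-25σ)sin(5η).
Substituting back η = x - 2t, σ = t: w(x,t) = u(x - 2t, t).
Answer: w(x, t) = 2exp(-t)sin(2t - x) + 3exp(-25t)sin(10t - 5x)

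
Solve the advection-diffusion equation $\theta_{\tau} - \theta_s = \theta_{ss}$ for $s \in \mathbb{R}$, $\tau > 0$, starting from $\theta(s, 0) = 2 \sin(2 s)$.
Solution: Change to a moving frame: let $\eta = s + \tau$, $\sigma = \tau$ and write $\theta(s,\tau) = u(\eta,\sigma)$.
By the chain rule $\theta_{\tau} = u_{\sigma} + u_{\eta}$, $\theta_s = u_{\eta}$, $\theta_{ss} = u_{\eta\eta}$.
Then $\theta_{\tau} - \theta_s = u_{\sigma}$: the advection term cancels and the PDE becomes the heat equation $u_{\sigma} = u_{\eta\eta}$ on $\eta \in \mathbb{R}$.
Initial data: $u(\eta,0) = \theta(\eta,0) = 2 \sin(2 \eta)$.
On $\eta \in \mathbb{R}$ each mode satisfies $(\sin(n\eta))'' = -n^2 \sin(n\eta)$, so $e^{-n^2\sigma} \sin(n\eta)$ solves the heat equation; by superposition $u(\eta,\sigma) = \sum c_n e^{-n^2\sigma} \sin(n\eta)$.
Reading off the coefficients: $c_2=2$, so $u(\eta,\sigma) = 2 e^{-4 \sigma} \sin(2 \eta)$.
Substituting back $\eta = s + \tau$, $\sigma = \tau$: $\theta(s,\tau) = u(s + \tau, \tau)$.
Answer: $\theta(s, \tau) = 2 e^{-4 \tau} \sin(2 \tau + 2 s)$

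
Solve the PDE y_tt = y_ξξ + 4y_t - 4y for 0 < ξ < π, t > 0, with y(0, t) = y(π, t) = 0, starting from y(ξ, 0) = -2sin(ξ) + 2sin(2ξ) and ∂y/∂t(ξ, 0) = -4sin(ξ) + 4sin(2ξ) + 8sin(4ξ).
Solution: Substitute y = exp(2t)u.
Then y_t = exp(2t)(u_t + 2u), y_tt = exp(2t)(u_tt + 4u_t + 4u), y_ξξ = exp(2t)u_ξξ; substituting and dividing by exp(2t), the lower-order terms cancel: u_tt = u_ξξ (standard wave equation).
Data for u: u(ξ,0) = y(ξ,0) = -2sin(ξ) + 2sin(2ξ); u_t(ξ,0) = y_t(ξ,0) - 2y(ξ,0) = 8sin(4ξ). The boundary conditions carry over: u(0,t) = u(π,t) = 0.
Separating variables: u = Σ [A_n cos(ω_n t) + B_n sin(ω_n t)] sin(nξ), ω_n = n. From ICs (B_n = velocity coefficient / ω_n): A_1=-2, A_2=2, B_4=2.
So u(ξ,t) = 2sin(4t)sin(4ξ) - 2sin(ξ)cos(t) + 2sin(2ξ)cos(2t), and y(ξ,t) = exp(2t)u(ξ,t).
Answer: y(ξ, t) = 2exp(2t)sin(4t)sin(4ξ) - 2exp(2t)sin(ξ)cos(t) + 2exp(2t)sin(2ξ)cos(2t)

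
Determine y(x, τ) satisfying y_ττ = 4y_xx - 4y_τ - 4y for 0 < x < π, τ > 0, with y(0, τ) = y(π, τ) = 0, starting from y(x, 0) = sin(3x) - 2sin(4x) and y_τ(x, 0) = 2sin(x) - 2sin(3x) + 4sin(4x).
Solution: Substitute y = exp(-2τ)u, i.e. u = exp(2τ)y.
By the product rule, y_τ = exp(-2τ)(u_τ - 2u), y_ττ = exp(-2τ)(u_ττ - 4u_τ + 4u), y_xx = exp(-2τ)u_xx.
Substituting into the PDE and dividing by exp(-2τ): u_ττ - 4u_τ + 4u = 4u_xx - 4(u_τ - 2u) - 4u.
The lower-order terms cancel, leaving the standard wave equation u_ττ = 4u_xx.
Initial data for u: u(x,0) = y(x,0) = sin(3x) - 2sin(4x); u_τ(x,0) = y_τ(x,0) + 2y(x,0) = 2sin(x). The boundary conditions carry over: u(0,τ) = u(π,τ) = 0.
Solve for u:
  Using separation of variables u = X(x)T(τ):
  Eigenfunctions: sin(nx), n = 1, 2, 3, ...
  General solution: u(x, τ) = Σ [A_n cos(2n τ) + B_n sin(2n τ)] sin(nx)
  From u(x,0) = sin(3x) - 2sin(4x): A_3=1, A_4=-2. From u_τ(x,0) = 2sin(x), using u_τ(x,0) = Σ ω_n B_n sin(nx) with ω_n = 2n: B_1 = 2/2 = 1.
Hence u(x,τ) = sin(x)sin(2τ) + sin(3x)cos(6τ) - 2sin(4x)cos(8τ).
Transform back: y(x,τ) = exp(-2τ)u(x,τ).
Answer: y(x, τ) = exp(-2τ)sin(x)sin(2τ) + exp(-2τ)sin(3x)cos(6τ) - 2exp(-2τ)sin(4x)cos(8τ)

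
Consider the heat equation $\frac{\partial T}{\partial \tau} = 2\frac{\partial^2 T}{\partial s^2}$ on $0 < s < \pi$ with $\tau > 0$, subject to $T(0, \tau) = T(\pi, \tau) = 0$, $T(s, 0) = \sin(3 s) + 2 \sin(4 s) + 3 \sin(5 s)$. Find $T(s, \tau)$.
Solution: Separating variables: $T = \sum c_n e^{-2n^2\tau} \sin(ns)$. From $T(s,0) = \sin(3 s) + 2 \sin(4 s) + 3 \sin(5 s)$: $c_3=1, c_4=2, c_5=3$.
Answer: $T(s, \tau) = e^{-18 \tau} \sin(3 s) + 2 e^{-32 \tau} \sin(4 s) + 3 e^{-50 \tau} \sin(5 s)$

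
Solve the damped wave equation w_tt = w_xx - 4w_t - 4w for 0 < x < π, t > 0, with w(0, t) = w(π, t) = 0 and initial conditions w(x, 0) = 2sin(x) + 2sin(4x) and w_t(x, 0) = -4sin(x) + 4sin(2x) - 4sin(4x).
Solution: Substitute w = exp(-2t)u.
Then w_t = exp(-2t)(u_t - 2u), w_tt = exp(-2t)(u_tt - 4u_t + 4u), w_xx = exp(-2t)u_xx; substituting and dividing by exp(-2t), the lower-order terms cancel: u_tt = u_xx (standard wave equation).
Data for u: u(x,0) = w(x,0) = 2sin(x) + 2sin(4x); u_t(x,0) = w_t(x,0) + 2w(x,0) = 4sin(2x). The boundary conditions carry over: u(0,t) = u(π,t) = 0.
Separating variables: u = Σ [A_n cos(ω_n t) + B_n sin(ω_n t)] sin(nx), ω_n = n. From ICs (B_n = velocity coefficient / ω_n): A_1=2, A_4=2, B_2=2.
So u(x,t) = 2sin(2t)sin(2x) + 2sin(x)cos(t) + 2sin(4x)cos(4t), and w(x,t) = exp(-2t)u(x,t).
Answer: w(x, t) = 2exp(-2t)sin(2t)sin(2x) + 2exp(-2t)sin(x)cos(t) + 2exp(-2t)sin(4x)cos(4t)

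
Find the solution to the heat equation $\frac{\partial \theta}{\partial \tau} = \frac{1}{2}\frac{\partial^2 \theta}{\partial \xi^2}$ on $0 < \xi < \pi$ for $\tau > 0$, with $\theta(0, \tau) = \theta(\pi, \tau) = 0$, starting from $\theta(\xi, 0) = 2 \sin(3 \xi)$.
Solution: Using separation of variables $\theta = X(\xi)G(\tau)$:
Eigenfunctions: $\sin(n\xi)$, $n = 1, 2, 3, \ldots$
General solution: $\theta(\xi, \tau) = \sum c_n \sin(n\xi) e^{-n^2 \tau/2}$
Matching $\theta(\xi,0) = 2 \sin(3 \xi)$ term by term: $c_3=2$.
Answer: $\theta(\xi, \tau) = 2 e^{-9 \tau/2} \sin(3 \xi)$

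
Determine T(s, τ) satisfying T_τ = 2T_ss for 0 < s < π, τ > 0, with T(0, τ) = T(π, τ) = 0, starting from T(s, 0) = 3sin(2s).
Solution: Separating variables: T = Σ c_n exp(-2n²τ) sin(ns). From T(s,0) = 3sin(2s): c_2=3.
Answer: T(s, τ) = 3exp(-8τ)sin(2s)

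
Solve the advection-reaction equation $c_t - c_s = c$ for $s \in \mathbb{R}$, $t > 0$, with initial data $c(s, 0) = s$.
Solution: Substitute $c = e^{t}u$, i.e. $u = e^{-t}c$.
By the product rule, $c_t = e^{t}(u_t + u)$, $c_s = e^{t}u_s$.
Substituting into the PDE and dividing by $e^{t}$: $u_t + u - u_s = u$.
The lower-order terms cancel, leaving the standard advection equation $u_t - u_s = 0$.
Initial data for $u$: $u(s,0) = c(s,0) = s$.
Solve for $u$:
  By method of characteristics (waves move left with speed 1):
  Along characteristics $s + t =$ const, $u$ is constant, so $u(s,t) = f(s + t)$ with $f = u( \cdot , 0)$.
Hence $u(s,t) = s + t$.
Transform back: $c(s,t) = e^{t}u(s,t)$.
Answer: $c(s, t) = s e^{t} + t e^{t}$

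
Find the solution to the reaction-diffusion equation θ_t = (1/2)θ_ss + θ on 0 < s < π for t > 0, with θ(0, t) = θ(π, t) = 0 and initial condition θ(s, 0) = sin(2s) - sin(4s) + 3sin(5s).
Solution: Substitute θ = exp(t)u.
Then θ_t = exp(t)(u_t + u), θ_ss = exp(t)u_ss; substituting and dividing by exp(t), the lower-order terms cancel: u_t = (1/2)u_ss (standard heat equation).
Data for u: u(s,0) = θ(s,0) = sin(2s) - sin(4s) + 3sin(5s). The boundary conditions carry over: u(0,t) = u(π,t) = 0.
Separating variables: u = Σ c_n exp(-n²t/2) sin(ns). From u(s,0) = sin(2s) - sin(4s) + 3sin(5s): c_2=1, c_4=-1, c_5=3.
So u(s,t) = exp(-2t)sin(2s) - exp(-8t)sin(4s) + 3exp(-25t/2)sin(5s), and θ(s,t) = exp(t)u(s,t).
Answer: θ(s, t) = exp(-t)sin(2s) - exp(-7t)sin(4s) + 3exp(-23t/2)sin(5s)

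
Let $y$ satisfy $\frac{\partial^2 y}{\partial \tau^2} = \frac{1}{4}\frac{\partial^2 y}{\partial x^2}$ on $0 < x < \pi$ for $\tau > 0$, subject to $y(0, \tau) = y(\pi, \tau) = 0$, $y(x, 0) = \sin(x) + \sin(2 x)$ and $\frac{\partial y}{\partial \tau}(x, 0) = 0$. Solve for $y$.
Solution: Using separation of variables $y = X(x)T(\tau)$:
Eigenfunctions: $\sin(nx)$, $n = 1, 2, 3, \ldots$
General solution: $y(x, \tau) = \sum [A_n \cos(n \tau/2) + B_n \sin(n \tau/2)] \sin(nx)$
From $y(x,0) = \sin(x) + \sin(2 x)$: $A_1=1, A_2=1$. From $y_{\tau}(x,0) = 0$: all $B_n = 0$.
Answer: $y(x, \tau) = \sin(x) \cos(\tau/2) + \sin(2 x) \cos(\tau)$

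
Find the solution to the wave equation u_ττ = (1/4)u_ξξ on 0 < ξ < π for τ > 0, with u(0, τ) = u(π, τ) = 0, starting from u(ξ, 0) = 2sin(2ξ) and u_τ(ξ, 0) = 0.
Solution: Separating variables: u = Σ [A_n cos(ω_n τ) + B_n sin(ω_n τ)] sin(nξ), ω_n = n/2. From ICs: A_2=2.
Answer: u(ξ, τ) = 2sin(2ξ)cos(τ)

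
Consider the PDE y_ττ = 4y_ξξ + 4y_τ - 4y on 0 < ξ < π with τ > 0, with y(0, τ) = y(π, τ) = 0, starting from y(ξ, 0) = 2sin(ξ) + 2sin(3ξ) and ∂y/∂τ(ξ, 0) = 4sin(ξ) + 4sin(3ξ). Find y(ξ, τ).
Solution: Substitute y = exp(2τ)u, i.e. u = exp(-2τ)y.
By the product rule, y_τ = exp(2τ)(u_τ + 2u), y_ττ = exp(2τ)(u_ττ + 4u_τ + 4u), y_ξξ = exp(2τ)u_ξξ.
Substituting into the PDE and dividing by exp(2τ): u_ττ + 4u_τ + 4u = 4u_ξξ + 4(u_τ + 2u) - 4u.
The lower-order terms cancel, leaving the standard wave equation u_ττ = 4u_ξξ.
Initial data for u: u(ξ,0) = y(ξ,0) = 2sin(ξ) + 2sin(3ξ); u_τ(ξ,0) = y_τ(ξ,0) - 2y(ξ,0) = 0. The boundary conditions carry over: u(0,τ) = u(π,τ) = 0.
Solve for u:
  Using separation of variables u = X(ξ)T(τ):
  Eigenfunctions: sin(nξ), n = 1, 2, 3, ...
  General solution: u(ξ, τ) = Σ [A_n cos(2n τ) + B_n sin(2n τ)] sin(nξ)
  From u(ξ,0) = 2sin(ξ) + 2sin(3ξ): A_1=2, A_3=2. From u_τ(ξ,0) = 0: all B_n = 0.
Hence u(ξ,τ) = 2sin(ξ)cos(2τ) + 2sin(3ξ)cos(6τ).
Transform back: y(ξ,τ) = exp(2τ)u(ξ,τ).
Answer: y(ξ, τ) = 2exp(2τ)sin(ξ)cos(2τ) + 2exp(2τ)sin(3ξ)cos(6τ)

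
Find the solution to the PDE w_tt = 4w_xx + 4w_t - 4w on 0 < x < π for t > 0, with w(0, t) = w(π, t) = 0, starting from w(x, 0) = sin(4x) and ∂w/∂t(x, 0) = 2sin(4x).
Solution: Substitute w = exp(2t)u.
Then w_t = exp(2t)(u_t + 2u), w_tt = exp(2t)(u_tt + 4u_t + 4u), w_xx = exp(2t)u_xx; substituting and dividing by exp(2t), the lower-order terms cancel: u_tt = 4u_xx (standard wave equation).
Data for u: u(x,0) = w(x,0) = sin(4x); u_t(x,0) = w_t(x,0) - 2w(x,0) = 0. The boundary conditions carry over: u(0,t) = u(π,t) = 0.
Separating variables: u = Σ [A_n cos(ω_n t) + B_n sin(ω_n t)] sin(nx), ω_n = 2n. From ICs: A_4=1.
So u(x,t) = sin(4x)cos(8t), and w(x,t) = exp(2t)u(x,t).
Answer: w(x, t) = exp(2t)sin(4x)cos(8t)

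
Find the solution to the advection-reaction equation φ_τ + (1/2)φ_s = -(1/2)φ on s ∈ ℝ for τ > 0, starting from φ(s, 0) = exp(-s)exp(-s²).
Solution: Substitute φ = exp(-s)u, i.e. u = exp(s)φ.
By the product rule, φ_s = exp(-s)(u_s - u), φ_τ = exp(-s)u_τ.
Substituting into the PDE and dividing by exp(-s): u_τ + (1/2)(u_s - u) = -(1/2)u.
The lower-order terms cancel, leaving the standard advection equation u_τ + (1/2)u_s = 0.
Initial data for u: u(s,0) = exp(s)φ(s,0) = exp(-s²).
Solve for u:
  By method of characteristics (waves move right with speed 1/2):
  Along characteristics s - (1/2)τ = const, u is constant, so u(s,τ) = f(s - (1/2)τ) with f = u(·, 0).
Hence u(s,τ) = exp(-(s - τ/2)²).
Transform back: φ(s,τ) = exp(-s)u(s,τ).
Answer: φ(s, τ) = exp(-s)exp(-(s - τ/2)²)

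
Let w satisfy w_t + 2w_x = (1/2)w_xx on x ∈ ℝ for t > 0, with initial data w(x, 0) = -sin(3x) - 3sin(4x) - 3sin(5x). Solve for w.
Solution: Moving frame: η = x - 2t, σ = t, w = u(η,σ), so w_t = u_σ - 2u_η and w_xx = u_ηη.
Hence w_t + 2w_x = u_σ and the PDE becomes the heat equation u_σ = (1/2)u_ηη on η ∈ ℝ.
Initial data: u(η,0) = w(η,0) = -sin(3η) - 3sin(4η) - 3sin(5η). Each mode sin(nη) decays as exp(-n²σ/2) on ℝ, so u(η,σ) = Σ c_n exp(-n²σ/2) sin(nη) with c_3=-1, c_4=-3, c_5=-3: u(η,σ) = -3exp(-8σ)sin(4η) - exp(-9σ/2)sin(3η) - 3exp(-25σ/2)sin(5η).
Substituting back: w(x,t) = u(x - 2t, t).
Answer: w(x, t) = 3exp(-8t)sin(8t - 4x) + exp(-9t/2)sin(6t - 3x) + 3exp(-25t/2)sin(10t - 5x)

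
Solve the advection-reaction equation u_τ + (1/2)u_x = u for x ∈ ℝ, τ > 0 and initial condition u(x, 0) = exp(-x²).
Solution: Substitute u = exp(τ)w.
Then u_τ = exp(τ)(w_τ + w), u_x = exp(τ)w_x; substituting and dividing by exp(τ), the lower-order terms cancel: w_τ + (1/2)w_x = 0 (standard advection equation).
Data for w: w(x,0) = u(x,0) = exp(-x²).
By characteristics (dx/dτ = 1/2), w(x,τ) = f(x - (1/2)τ) with f = w(·, 0).
So w(x,τ) = exp(-(x - τ/2)²), and u(x,τ) = exp(τ)w(x,τ).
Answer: u(x, τ) = exp(τ)exp(-(x - τ/2)²)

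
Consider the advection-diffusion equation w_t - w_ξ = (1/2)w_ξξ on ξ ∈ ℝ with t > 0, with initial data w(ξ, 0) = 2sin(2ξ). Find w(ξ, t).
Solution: Moving frame: η = ξ + t, σ = t, w = u(η,σ), so w_t = u_σ + u_η and w_ξξ = u_ηη.
Hence w_t - w_ξ = u_σ and the PDE becomes the heat equation u_σ = (1/2)u_ηη on η ∈ ℝ.
Initial data: u(η,0) = w(η,0) = 2sin(2η). Each mode sin(nη) decays as exp(-n²σ/2) on ℝ, so u(η,σ) = Σ c_n exp(-n²σ/2) sin(nη) with c_2=2: u(η,σ) = 2exp(-2σ)sin(2η).
Substituting back: w(ξ,t) = u(ξ + t, t).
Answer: w(ξ, t) = 2exp(-2t)sin(2t + 2ξ)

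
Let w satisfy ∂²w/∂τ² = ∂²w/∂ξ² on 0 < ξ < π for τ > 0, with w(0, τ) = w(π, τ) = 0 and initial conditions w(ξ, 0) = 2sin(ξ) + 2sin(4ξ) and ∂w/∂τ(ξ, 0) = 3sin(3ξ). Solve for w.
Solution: Using separation of variables w = X(ξ)T(τ):
Eigenfunctions: sin(nξ), n = 1, 2, 3, ...
General solution: w(ξ, τ) = Σ [A_n cos(n τ) + B_n sin(n τ)] sin(nξ)
From w(ξ,0) = 2sin(ξ) + 2sin(4ξ): A_1=2, A_4=2. From w_τ(ξ,0) = 3sin(3ξ), using w_τ(ξ,0) = Σ ω_n B_n sin(nξ) with ω_n = n: B_3 = 3/3 = 1.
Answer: w(ξ, τ) = 2sin(ξ)cos(τ) + sin(3ξ)sin(3τ) + 2sin(4ξ)cos(4τ)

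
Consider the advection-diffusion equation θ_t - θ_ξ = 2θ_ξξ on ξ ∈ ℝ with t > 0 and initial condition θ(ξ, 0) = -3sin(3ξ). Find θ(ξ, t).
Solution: Moving frame: η = ξ + t, σ = t, θ = u(η,σ), so θ_t = u_σ + u_η and θ_ξξ = u_ηη.
Hence θ_t - θ_ξ = u_σ and the PDE becomes the heat equation u_σ = 2u_ηη on η ∈ ℝ.
Initial data: u(η,0) = θ(η,0) = -3sin(3η). Each mode sin(nη) decays as exp(-2n²σ) on ℝ, so u(η,σ) = Σ c_n exp(-2n²σ) sin(nη) with c_3=-3: u(η,σ) = -3exp(-18σ)sin(3η).
Substituting back: θ(ξ,t) = u(ξ + t, t).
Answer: θ(ξ, t) = -3exp(-18t)sin(3t + 3ξ)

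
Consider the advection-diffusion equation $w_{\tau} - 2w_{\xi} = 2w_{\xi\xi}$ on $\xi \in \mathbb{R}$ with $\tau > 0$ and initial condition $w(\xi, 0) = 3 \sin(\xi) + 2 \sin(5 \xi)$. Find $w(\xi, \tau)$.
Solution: Moving frame: $\eta = \xi + 2\tau$, $\sigma = \tau$, $w = u(\eta,\sigma)$, so $w_{\tau} = u_{\sigma} + 2u_{\eta}$ and $w_{\xi\xi} = u_{\eta\eta}$.
Hence $w_{\tau} - 2w_{\xi} = u_{\sigma}$ and the PDE becomes the heat equation $u_{\sigma} = 2u_{\eta\eta}$ on $\eta \in \mathbb{R}$.
Initial data: $u(\eta,0) = w(\eta,0) = 3 \sin(\eta) + 2 \sin(5 \eta)$. Each mode $\sin(n\eta)$ decays as $e^{-2n^2\sigma}$ on $\mathbb{R}$, so $u(\eta,\sigma) = \sum c_n e^{-2n^2\sigma} \sin(n\eta)$ with $c_1=3, c_5=2$: $u(\eta,\sigma) = 3 e^{-2 \sigma} \sin(\eta) + 2 e^{-50 \sigma} \sin(5 \eta)$.
Substituting back: $w(\xi,\tau) = u(\xi + 2\tau, \tau)$.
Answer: $w(\xi, \tau) = 3 e^{-2 \tau} \sin(2 \tau + \xi) + 2 e^{-50 \tau} \sin(10 \tau + 5 \xi)$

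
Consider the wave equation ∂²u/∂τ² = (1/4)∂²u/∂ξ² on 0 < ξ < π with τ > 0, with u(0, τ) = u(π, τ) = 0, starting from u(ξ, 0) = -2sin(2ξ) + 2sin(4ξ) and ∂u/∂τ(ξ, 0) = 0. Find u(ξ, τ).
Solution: Separating variables: u = Σ [A_n cos(ω_n τ) + B_n sin(ω_n τ)] sin(nξ), ω_n = n/2. From ICs: A_2=-2, A_4=2.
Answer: u(ξ, τ) = -2sin(2ξ)cos(τ) + 2sin(4ξ)cos(2τ)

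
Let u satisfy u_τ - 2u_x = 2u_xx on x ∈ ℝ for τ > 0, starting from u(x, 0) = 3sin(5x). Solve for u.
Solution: Moving frame: η = x + 2τ, σ = τ, u = w(η,σ), so u_τ = w_σ + 2w_η and u_xx = w_ηη.
Hence u_τ - 2u_x = w_σ and the PDE becomes the heat equation w_σ = 2w_ηη on η ∈ ℝ.
Initial data: w(η,0) = u(η,0) = 3sin(5η). Each mode sin(nη) decays as exp(-2n²σ) on ℝ, so w(η,σ) = Σ c_n exp(-2n²σ) sin(nη) with c_5=3: w(η,σ) = 3exp(-50σ)sin(5η).
Substituting back: u(x,τ) = w(x + 2τ, τ).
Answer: u(x, τ) = 3exp(-50τ)sin(5x + 10τ)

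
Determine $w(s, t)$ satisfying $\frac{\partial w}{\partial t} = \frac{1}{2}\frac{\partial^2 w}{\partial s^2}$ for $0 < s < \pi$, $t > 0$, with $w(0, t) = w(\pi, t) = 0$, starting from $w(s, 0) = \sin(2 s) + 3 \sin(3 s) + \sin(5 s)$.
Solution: Using separation of variables $w = X(s)T(t)$:
Eigenfunctions: $\sin(ns)$, $n = 1, 2, 3, \ldots$
General solution: $w(s, t) = \sum c_n \sin(ns) e^{-n^2 t/2}$
Matching $w(s,0) = \sin(2 s) + 3 \sin(3 s) + \sin(5 s)$ term by term: $c_2=1, c_3=3, c_5=1$.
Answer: $w(s, t) = e^{-2 t} \sin(2 s) + 3 e^{-9 t/2} \sin(3 s) + e^{-25 t/2} \sin(5 s)$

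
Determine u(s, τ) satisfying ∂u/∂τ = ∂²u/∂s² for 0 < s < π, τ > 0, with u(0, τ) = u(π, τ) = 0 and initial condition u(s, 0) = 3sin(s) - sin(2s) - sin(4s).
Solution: Using separation of variables u = X(s)T(τ):
Eigenfunctions: sin(ns), n = 1, 2, 3, ...
General solution: u(s, τ) = Σ c_n sin(ns) exp(-n² τ)
Matching u(s,0) = 3sin(s) - sin(2s) - sin(4s) term by term: c_1=3, c_2=-1, c_4=-1.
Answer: u(s, τ) = 3exp(-τ)sin(s) - exp(-4τ)sin(2s) - exp(-16τ)sin(4s)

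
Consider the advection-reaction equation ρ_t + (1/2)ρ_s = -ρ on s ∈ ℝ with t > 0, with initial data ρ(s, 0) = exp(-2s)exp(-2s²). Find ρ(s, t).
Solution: Substitute ρ = exp(-2s)u.
Then ρ_s = exp(-2s)(u_s - 2u), ρ_t = exp(-2s)u_t; substituting and dividing by exp(-2s), the lower-order terms cancel: u_t + (1/2)u_s = 0 (standard advection equation).
Data for u: u(s,0) = exp(2s)ρ(s,0) = exp(-2s²).
By characteristics (ds/dt = 1/2), u(s,t) = f(s - (1/2)t) with f = u(·, 0).
So u(s,t) = exp(-2(s - t/2)²), and ρ(s,t) = exp(-2s)u(s,t).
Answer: ρ(s, t) = exp(-2s)exp(-2(s - t/2)²)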